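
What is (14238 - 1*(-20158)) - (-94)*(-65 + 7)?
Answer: 28944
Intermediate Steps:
(14238 - 1*(-20158)) - (-94)*(-65 + 7) = (14238 + 20158) - (-94)*(-58) = 34396 - 1*5452 = 34396 - 5452 = 28944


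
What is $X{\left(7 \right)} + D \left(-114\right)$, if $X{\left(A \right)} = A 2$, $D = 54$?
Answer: $-6142$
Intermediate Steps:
$X{\left(A \right)} = 2 A$
$X{\left(7 \right)} + D \left(-114\right) = 2 \cdot 7 + 54 \left(-114\right) = 14 - 6156 = -6142$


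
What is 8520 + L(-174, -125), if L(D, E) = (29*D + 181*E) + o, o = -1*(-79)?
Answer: -19072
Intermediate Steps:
o = 79
L(D, E) = 79 + 29*D + 181*E (L(D, E) = (29*D + 181*E) + 79 = 79 + 29*D + 181*E)
8520 + L(-174, -125) = 8520 + (79 + 29*(-174) + 181*(-125)) = 8520 + (79 - 5046 - 22625) = 8520 - 27592 = -19072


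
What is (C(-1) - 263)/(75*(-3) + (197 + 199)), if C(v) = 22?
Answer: -241/171 ≈ -1.4094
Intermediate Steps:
(C(-1) - 263)/(75*(-3) + (197 + 199)) = (22 - 263)/(75*(-3) + (197 + 199)) = -241/(-225 + 396) = -241/171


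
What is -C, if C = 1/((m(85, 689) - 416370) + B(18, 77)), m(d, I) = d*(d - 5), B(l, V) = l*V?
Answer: 1/408184 ≈ 2.4499e-6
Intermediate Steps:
B(l, V) = V*l
m(d, I) = d*(-5 + d)
C = -1/408184 (C = 1/((85*(-5 + 85) - 416370) + 77*18) = 1/((85*80 - 416370) + 1386) = 1/((6800 - 416370) + 1386) = 1/(-409570 + 1386) = 1/(-408184) = -1/408184 ≈ -2.4499e-6)
-C = -1*(-1/408184) = 1/408184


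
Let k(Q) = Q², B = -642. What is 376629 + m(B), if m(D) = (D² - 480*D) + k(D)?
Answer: 1509117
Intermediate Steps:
m(D) = -480*D + 2*D² (m(D) = (D² - 480*D) + D² = -480*D + 2*D²)
376629 + m(B) = 376629 + 2*(-642)*(-240 - 642) = 376629 + 2*(-642)*(-882) = 376629 + 1132488 = 1509117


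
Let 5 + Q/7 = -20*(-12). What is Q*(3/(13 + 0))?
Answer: 4935/13 ≈ 379.62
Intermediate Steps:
Q = 1645 (Q = -35 + 7*(-20*(-12)) = -35 + 7*240 = -35 + 1680 = 1645)
Q*(3/(13 + 0)) = 1645*(3/(13 + 0)) = 1645*(3/13) = 4935/13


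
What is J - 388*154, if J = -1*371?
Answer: -60123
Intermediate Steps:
J = -371
J - 388*154 = -371 - 388*154 = -371 - 59752 = -60123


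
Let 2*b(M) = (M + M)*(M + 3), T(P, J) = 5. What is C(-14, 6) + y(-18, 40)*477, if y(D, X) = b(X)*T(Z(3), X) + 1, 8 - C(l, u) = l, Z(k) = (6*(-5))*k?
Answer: 4102699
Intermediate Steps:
Z(k) = -30*k
C(l, u) = 8 - l
b(M) = M*(3 + M) (b(M) = ((M + M)*(M + 3))/2 = ((2*M)*(3 + M))/2 = (2*M*(3 + M))/2 = M*(3 + M))
y(D, X) = 1 + 5*X*(3 + X) (y(D, X) = (X*(3 + X))*5 + 1 = 5*X*(3 + X) + 1 = 1 + 5*X*(3 + X))
C(-14, 6) + y(-18, 40)*477 = (8 - 1*(-14)) + (1 + 5*40*(3 + 40))*477 = (8 + 14) + (1 + 5*40*43)*477 = 22 + (1 + 8600)*477 = 22 + 8601*477 = 22 + 4102677 = 4102699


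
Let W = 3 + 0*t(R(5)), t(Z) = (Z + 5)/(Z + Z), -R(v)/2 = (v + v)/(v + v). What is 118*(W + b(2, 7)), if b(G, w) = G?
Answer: 590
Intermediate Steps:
R(v) = -2 (R(v) = -2*(v + v)/(v + v) = -2*2*v/(2*v) = -2*2*v*1/(2*v) = -2*1 = -2)
t(Z) = (5 + Z)/(2*Z) (t(Z) = (5 + Z)/((2*Z)) = (5 + Z)*(1/(2*Z)) = (5 + Z)/(2*Z))
W = 3 (W = 3 + 0*((½)*(5 - 2)/(-2)) = 3 + 0*((½)*(-½)*3) = 3 + 0*(-¾) = 3 + 0 = 3)
118*(W + b(2, 7)) = 118*(3 + 2) = 118*5 = 590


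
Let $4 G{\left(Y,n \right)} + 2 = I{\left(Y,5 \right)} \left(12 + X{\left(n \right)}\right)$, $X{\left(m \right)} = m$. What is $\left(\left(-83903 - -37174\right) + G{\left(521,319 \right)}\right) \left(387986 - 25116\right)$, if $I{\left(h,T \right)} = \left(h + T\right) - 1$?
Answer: $- \frac{2384600205}{2} \approx -1.1923 \cdot 10^{9}$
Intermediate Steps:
$I{\left(h,T \right)} = -1 + T + h$ ($I{\left(h,T \right)} = \left(T + h\right) - 1 = -1 + T + h$)
$G{\left(Y,n \right)} = - \frac{1}{2} + \frac{\left(4 + Y\right) \left(12 + n\right)}{4}$ ($G{\left(Y,n \right)} = - \frac{1}{2} + \frac{\left(-1 + 5 + Y\right) \left(12 + n\right)}{4} = - \frac{1}{2} + \frac{\left(4 + Y\right) \left(12 + n\right)}{4}$)
$\left(\left(-83903 - -37174\right) + G{\left(521,319 \right)}\right) \left(387986 - 25116\right) = \left(\left(-83903 - -37174\right) + \left(\frac{23}{2} + 3 \cdot 521 + \frac{1}{4} \cdot 319 \left(4 + 521\right)\right)\right) \left(387986 - 25116\right) = \left(\left(-83903 + 37174\right) + \left(\frac{23}{2} + 1563 + \frac{1}{4} \cdot 319 \cdot 525\right)\right) 362870 = \left(-46729 + \left(\frac{23}{2} + 1563 + \frac{167475}{4}\right)\right) 362870 = \left(-46729 + \frac{173773}{4}\right) 362870 = \left(- \frac{13143}{4}\right) 362870 = - \frac{2384600205}{2}$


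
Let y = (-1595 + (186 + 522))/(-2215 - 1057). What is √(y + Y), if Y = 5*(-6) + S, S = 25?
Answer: I*√12656914/1636 ≈ 2.1746*I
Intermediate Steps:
Y = -5 (Y = 5*(-6) + 25 = -30 + 25 = -5)
y = 887/3272 (y = (-1595 + 708)/(-3272) = -887*(-1/3272) = 887/3272 ≈ 0.27109)
√(y + Y) = √(887/3272 - 5) = √(-15473/3272) = I*√12656914/1636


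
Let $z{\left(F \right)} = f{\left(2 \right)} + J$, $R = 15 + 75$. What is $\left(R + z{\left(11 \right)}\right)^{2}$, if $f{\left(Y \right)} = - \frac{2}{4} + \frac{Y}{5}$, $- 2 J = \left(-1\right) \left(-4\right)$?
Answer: $\frac{772641}{100} \approx 7726.4$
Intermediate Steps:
$J = -2$ ($J = - \frac{\left(-1\right) \left(-4\right)}{2} = \left(- \frac{1}{2}\right) 4 = -2$)
$R = 90$
$f{\left(Y \right)} = - \frac{1}{2} + \frac{Y}{5}$ ($f{\left(Y \right)} = \left(-2\right) \frac{1}{4} + Y \frac{1}{5} = - \frac{1}{2} + \frac{Y}{5}$)
$z{\left(F \right)} = - \frac{21}{10}$ ($z{\left(F \right)} = \left(- \frac{1}{2} + \frac{1}{5} \cdot 2\right) - 2 = \left(- \frac{1}{2} + \frac{2}{5}\right) - 2 = - \frac{1}{10} - 2 = - \frac{21}{10}$)
$\left(R + z{\left(11 \right)}\right)^{2} = \left(90 - \frac{21}{10}\right)^{2} = \left(\frac{879}{10}\right)^{2} = \frac{772641}{100}$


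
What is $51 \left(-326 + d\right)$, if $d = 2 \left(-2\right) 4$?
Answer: $-17442$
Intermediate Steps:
$d = -16$ ($d = \left(-4\right) 4 = -16$)
$51 \left(-326 + d\right) = 51 \left(-326 - 16\right) = 51 \left(-342\right) = -17442$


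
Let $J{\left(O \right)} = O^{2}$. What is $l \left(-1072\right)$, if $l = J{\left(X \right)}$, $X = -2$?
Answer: $-4288$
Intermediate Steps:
$l = 4$ ($l = \left(-2\right)^{2} = 4$)
$l \left(-1072\right) = 4 \left(-1072\right) = -4288$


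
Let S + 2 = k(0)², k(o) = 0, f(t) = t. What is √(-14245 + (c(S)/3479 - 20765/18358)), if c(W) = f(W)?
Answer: I*√1185933844076785738/9123926 ≈ 119.36*I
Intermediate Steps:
S = -2 (S = -2 + 0² = -2 + 0 = -2)
c(W) = W
√(-14245 + (c(S)/3479 - 20765/18358)) = √(-14245 + (-2/3479 - 20765/18358)) = √(-14245 - 72278151/63867482) = √(-909864559241/63867482) = I*√1185933844076785738/9123926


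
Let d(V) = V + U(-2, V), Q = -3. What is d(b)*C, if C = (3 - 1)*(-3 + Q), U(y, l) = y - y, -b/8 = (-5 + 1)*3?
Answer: -1152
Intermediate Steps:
b = 96 (b = -8*(-5 + 1)*3 = -(-32)*3 = -8*(-12) = 96)
U(y, l) = 0
C = -12 (C = (3 - 1)*(-3 - 3) = 2*(-6) = -12)
d(V) = V (d(V) = V + 0 = V)
d(b)*C = 96*(-12) = -1152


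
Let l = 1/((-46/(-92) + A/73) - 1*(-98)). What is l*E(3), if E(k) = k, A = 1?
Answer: 438/14383 ≈ 0.030453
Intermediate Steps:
l = 146/14383 (l = 1/((-46/(-92) + 1/73) - 1*(-98)) = 1/((-46*(-1/92) + 1*(1/73)) + 98) = 1/((½ + 1/73) + 98) = 1/(75/146 + 98) = 1/(14383/146) = 146/14383 ≈ 0.010151)
l*E(3) = (146/14383)*3 = 438/14383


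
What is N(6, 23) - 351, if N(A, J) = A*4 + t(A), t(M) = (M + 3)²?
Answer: -246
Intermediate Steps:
t(M) = (3 + M)²
N(A, J) = (3 + A)² + 4*A (N(A, J) = A*4 + (3 + A)² = 4*A + (3 + A)² = (3 + A)² + 4*A)
N(6, 23) - 351 = ((3 + 6)² + 4*6) - 351 = (9² + 24) - 351 = (81 + 24) - 351 = 105 - 351 = -246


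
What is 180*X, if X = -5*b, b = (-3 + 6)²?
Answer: -8100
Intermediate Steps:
b = 9 (b = 3² = 9)
X = -45 (X = -5*9 = -45)
180*X = 180*(-45) = -8100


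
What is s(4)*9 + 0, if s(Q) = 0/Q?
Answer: 0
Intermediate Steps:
s(Q) = 0
s(4)*9 + 0 = 0*9 + 0 = 0 + 0 = 0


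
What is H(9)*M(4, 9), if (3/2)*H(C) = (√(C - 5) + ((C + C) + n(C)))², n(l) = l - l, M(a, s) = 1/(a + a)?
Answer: 100/3 ≈ 33.333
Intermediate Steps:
M(a, s) = 1/(2*a)
n(l) = 0
H(C) = 2*(√(-5 + C) + 2*C)²/3 (H(C) = 2*(√(C - 5) + ((C + C) + 0))²/3 = 2*(√(-5 + C) + (2*C + 0))²/3 = 2*(√(-5 + C) + 2*C)²/3)
H(9)*M(4, 9) = (2*(√(-5 + 9) + 2*9)²/3)*((½)/4) = (2*(√4 + 18)²/3)*((½)*(¼)) = (2*(2 + 18)²/3)*(⅛) = ((⅔)*20²)*(⅛) = ((⅔)*400)*(⅛) = (800/3)*(⅛) = 100/3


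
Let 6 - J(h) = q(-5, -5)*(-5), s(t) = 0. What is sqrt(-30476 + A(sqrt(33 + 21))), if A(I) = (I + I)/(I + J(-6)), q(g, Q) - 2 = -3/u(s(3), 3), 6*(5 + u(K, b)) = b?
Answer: sqrt(-1767608 - 274266*sqrt(6))/sqrt(58 + 9*sqrt(6)) ≈ 174.57*I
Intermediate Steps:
u(K, b) = -5 + b/6
q(g, Q) = 8/3 (q(g, Q) = 2 - 3/(-5 + (1/6)*3) = 2 - 3/(-5 + 1/2) = 2 - 3/(-9/2) = 2 - 3*(-2/9) = 2 + 2/3 = 8/3)
J(h) = 58/3 (J(h) = 6 - 8*(-5)/3 = 6 - 1*(-40/3) = 6 + 40/3 = 58/3)
A(I) = 2*I/(58/3 + I) (A(I) = (I + I)/(I + 58/3) = (2*I)/(58/3 + I) = 2*I/(58/3 + I))
sqrt(-30476 + A(sqrt(33 + 21))) = sqrt(-30476 + 6*sqrt(33 + 21)/(58 + 3*sqrt(33 + 21))) = sqrt(-30476 + 6*sqrt(54)/(58 + 3*sqrt(54))) = sqrt(-30476 + 6*(3*sqrt(6))/(58 + 3*(3*sqrt(6)))) = sqrt(-30476 + 6*(3*sqrt(6))/(58 + 9*sqrt(6))) = sqrt(-30476 + 18*sqrt(6)/(58 + 9*sqrt(6)))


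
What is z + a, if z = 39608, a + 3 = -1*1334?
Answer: 38271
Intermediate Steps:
a = -1337 (a = -3 - 1*1334 = -3 - 1334 = -1337)
z + a = 39608 - 1337 = 38271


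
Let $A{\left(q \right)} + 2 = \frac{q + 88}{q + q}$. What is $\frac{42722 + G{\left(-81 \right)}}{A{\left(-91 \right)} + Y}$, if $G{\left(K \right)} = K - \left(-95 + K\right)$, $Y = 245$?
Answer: $\frac{7792694}{44229} \approx 176.19$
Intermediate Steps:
$G{\left(K \right)} = 95$
$A{\left(q \right)} = -2 + \frac{88 + q}{2 q}$ ($A{\left(q \right)} = -2 + \frac{q + 88}{q + q} = -2 + \frac{88 + q}{2 q}$)
$\frac{42722 + G{\left(-81 \right)}}{A{\left(-91 \right)} + Y} = \frac{42722 + 95}{\left(- \frac{3}{2} + \frac{44}{-91}\right) + 245} = \frac{42817}{\left(- \frac{3}{2} + 44 \left(- \frac{1}{91}\right)\right) + 245} = \frac{42817}{\left(- \frac{3}{2} - \frac{44}{91}\right) + 245} = \frac{42817}{- \frac{361}{182} + 245} = \frac{42817}{\frac{44229}{182}} = 42817 \cdot \frac{182}{44229} = \frac{7792694}{44229}$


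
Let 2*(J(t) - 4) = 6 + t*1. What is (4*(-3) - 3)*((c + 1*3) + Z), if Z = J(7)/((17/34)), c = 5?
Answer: -435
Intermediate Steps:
J(t) = 7 + t/2 (J(t) = 4 + (6 + t*1)/2 = 4 + (6 + t)/2 = 4 + (3 + t/2) = 7 + t/2)
Z = 21 (Z = (7 + (1/2)*7)/((17/34)) = (7 + 7/2)/((17*(1/34))) = 21/(2*(1/2)) = (21/2)*2 = 21)
(4*(-3) - 3)*((c + 1*3) + Z) = (4*(-3) - 3)*((5 + 1*3) + 21) = (-12 - 3)*((5 + 3) + 21) = -15*(8 + 21) = -15*29 = -435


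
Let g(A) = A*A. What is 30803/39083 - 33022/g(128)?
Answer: -392961237/320167936 ≈ -1.2274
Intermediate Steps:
g(A) = A²
30803/39083 - 33022/g(128) = 30803/39083 - 33022/(128²) = 30803*(1/39083) - 33022/16384 = 30803/39083 - 33022*1/16384 = 30803/39083 - 16511/8192 = -392961237/320167936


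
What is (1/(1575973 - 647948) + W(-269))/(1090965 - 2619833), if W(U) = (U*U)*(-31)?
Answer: 1040868663887/709413862850 ≈ 1.4672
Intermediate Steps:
W(U) = -31*U² (W(U) = U²*(-31) = -31*U²)
(1/(1575973 - 647948) + W(-269))/(1090965 - 2619833) = (1/(1575973 - 647948) - 31*(-269)²)/(1090965 - 2619833) = (1/928025 - 31*72361)/(-1528868) = (1/928025 - 2243191)*(-1/1528868) = -2081737327774/928025*(-1/1528868) = 1040868663887/709413862850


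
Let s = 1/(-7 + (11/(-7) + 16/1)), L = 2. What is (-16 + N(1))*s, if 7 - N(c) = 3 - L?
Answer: -35/26 ≈ -1.3462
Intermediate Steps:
s = 7/52 (s = 1/(-7 + (11*(-⅐) + 16*1)) = 1/(-7 + (-11/7 + 16)) = 1/(-7 + 101/7) = 1/(52/7) = 7/52 ≈ 0.13462)
N(c) = 6 (N(c) = 7 - (3 - 1*2) = 7 - (3 - 2) = 7 - 1*1 = 7 - 1 = 6)
(-16 + N(1))*s = (-16 + 6)*(7/52) = -10*7/52 = -35/26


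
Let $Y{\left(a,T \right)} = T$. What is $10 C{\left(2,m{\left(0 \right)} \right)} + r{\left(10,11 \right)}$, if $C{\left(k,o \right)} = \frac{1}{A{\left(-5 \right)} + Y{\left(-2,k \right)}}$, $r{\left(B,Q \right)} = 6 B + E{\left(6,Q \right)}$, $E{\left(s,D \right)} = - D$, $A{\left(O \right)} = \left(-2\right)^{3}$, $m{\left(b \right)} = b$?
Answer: $\frac{142}{3} \approx 47.333$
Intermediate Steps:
$A{\left(O \right)} = -8$
$r{\left(B,Q \right)} = - Q + 6 B$ ($r{\left(B,Q \right)} = 6 B - Q = - Q + 6 B$)
$C{\left(k,o \right)} = \frac{1}{-8 + k}$
$10 C{\left(2,m{\left(0 \right)} \right)} + r{\left(10,11 \right)} = \frac{10}{-8 + 2} + \left(\left(-1\right) 11 + 6 \cdot 10\right) = \frac{10}{-6} + \left(-11 + 60\right) = 10 \left(- \frac{1}{6}\right) + 49 = - \frac{5}{3} + 49 = \frac{142}{3}$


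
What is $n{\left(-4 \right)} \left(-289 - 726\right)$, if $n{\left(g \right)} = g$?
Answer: $4060$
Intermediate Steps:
$n{\left(-4 \right)} \left(-289 - 726\right) = - 4 \left(-289 - 726\right) = \left(-4\right) \left(-1015\right) = 4060$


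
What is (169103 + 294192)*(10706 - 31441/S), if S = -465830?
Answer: 462109652422439/93166 ≈ 4.9601e+9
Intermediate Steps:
(169103 + 294192)*(10706 - 31441/S) = (169103 + 294192)*(10706 - 31441/(-465830)) = 463295*(10706 - 31441*(-1/465830)) = 463295*(10706 + 31441/465830) = 463295*(4987207421/465830) = 462109652422439/93166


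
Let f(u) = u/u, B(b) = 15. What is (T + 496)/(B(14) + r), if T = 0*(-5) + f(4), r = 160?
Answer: 71/25 ≈ 2.8400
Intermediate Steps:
f(u) = 1
T = 1 (T = 0*(-5) + 1 = 0 + 1 = 1)
(T + 496)/(B(14) + r) = (1 + 496)/(15 + 160) = 497/175 = 497*(1/175) = 71/25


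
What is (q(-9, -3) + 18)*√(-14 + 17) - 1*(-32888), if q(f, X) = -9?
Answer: 32888 + 9*√3 ≈ 32904.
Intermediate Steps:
(q(-9, -3) + 18)*√(-14 + 17) - 1*(-32888) = (-9 + 18)*√(-14 + 17) - 1*(-32888) = 9*√3 + 32888 = 32888 + 9*√3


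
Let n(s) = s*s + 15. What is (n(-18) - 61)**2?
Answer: 77284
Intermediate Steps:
n(s) = 15 + s**2 (n(s) = s**2 + 15 = 15 + s**2)
(n(-18) - 61)**2 = ((15 + (-18)**2) - 61)**2 = ((15 + 324) - 61)**2 = (339 - 61)**2 = 278**2 = 77284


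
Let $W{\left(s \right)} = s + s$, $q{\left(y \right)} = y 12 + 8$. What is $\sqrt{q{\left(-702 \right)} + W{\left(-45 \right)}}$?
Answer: $i \sqrt{8506} \approx 92.228 i$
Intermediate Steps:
$q{\left(y \right)} = 8 + 12 y$ ($q{\left(y \right)} = 12 y + 8 = 8 + 12 y$)
$W{\left(s \right)} = 2 s$
$\sqrt{q{\left(-702 \right)} + W{\left(-45 \right)}} = \sqrt{\left(8 + 12 \left(-702\right)\right) + 2 \left(-45\right)} = \sqrt{\left(8 - 8424\right) - 90} = \sqrt{-8416 - 90} = \sqrt{-8506} = i \sqrt{8506}$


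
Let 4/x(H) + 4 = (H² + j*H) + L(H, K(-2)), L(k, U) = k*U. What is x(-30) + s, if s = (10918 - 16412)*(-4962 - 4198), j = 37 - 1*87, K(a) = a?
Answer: 30899574561/614 ≈ 5.0325e+7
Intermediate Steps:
L(k, U) = U*k
j = -50 (j = 37 - 87 = -50)
s = 50325040 (s = -5494*(-9160) = 50325040)
x(H) = 4/(-4 + H² - 52*H) (x(H) = 4/(-4 + ((H² - 50*H) - 2*H)) = 4/(-4 + (H² - 52*H)) = 4/(-4 + H² - 52*H))
x(-30) + s = 4/(-4 + (-30)² - 52*(-30)) + 50325040 = 4/(-4 + 900 + 1560) + 50325040 = 4/2456 + 50325040 = 4*(1/2456) + 50325040 = 1/614 + 50325040 = 30899574561/614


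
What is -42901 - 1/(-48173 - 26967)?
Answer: -3223581139/75140 ≈ -42901.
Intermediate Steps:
-42901 - 1/(-48173 - 26967) = -42901 - 1/(-75140) = -42901 - 1*(-1/75140) = -42901 + 1/75140 = -3223581139/75140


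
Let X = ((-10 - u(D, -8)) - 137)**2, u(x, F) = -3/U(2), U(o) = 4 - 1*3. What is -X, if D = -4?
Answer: -20736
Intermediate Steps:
U(o) = 1 (U(o) = 4 - 3 = 1)
u(x, F) = -3 (u(x, F) = -3/1 = -3*1 = -3)
X = 20736 (X = ((-10 - 1*(-3)) - 137)**2 = ((-10 + 3) - 137)**2 = (-7 - 137)**2 = (-144)**2 = 20736)
-X = -1*20736 = -20736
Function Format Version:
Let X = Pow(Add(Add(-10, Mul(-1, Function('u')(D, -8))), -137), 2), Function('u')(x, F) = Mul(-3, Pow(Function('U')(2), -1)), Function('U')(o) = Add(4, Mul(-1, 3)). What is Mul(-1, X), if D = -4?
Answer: -20736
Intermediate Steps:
Function('U')(o) = 1 (Function('U')(o) = Add(4, -3) = 1)
Function('u')(x, F) = -3 (Function('u')(x, F) = Mul(-3, Pow(1, -1)) = Mul(-3, 1) = -3)
X = 20736 (X = Pow(Add(Add(-10, Mul(-1, -3)), -137), 2) = Pow(Add(Add(-10, 3), -137), 2) = Pow(Add(-7, -137), 2) = Pow(-144, 2) = 20736)
Mul(-1, X) = Mul(-1, 20736) = -20736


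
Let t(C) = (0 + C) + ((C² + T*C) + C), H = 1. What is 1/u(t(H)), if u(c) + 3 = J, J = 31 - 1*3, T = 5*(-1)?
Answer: 1/25 ≈ 0.040000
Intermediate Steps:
T = -5
J = 28 (J = 31 - 3 = 28)
t(C) = C² - 3*C (t(C) = (0 + C) + ((C² - 5*C) + C) = C + (C² - 4*C) = C² - 3*C)
u(c) = 25 (u(c) = -3 + 28 = 25)
1/u(t(H)) = 1/25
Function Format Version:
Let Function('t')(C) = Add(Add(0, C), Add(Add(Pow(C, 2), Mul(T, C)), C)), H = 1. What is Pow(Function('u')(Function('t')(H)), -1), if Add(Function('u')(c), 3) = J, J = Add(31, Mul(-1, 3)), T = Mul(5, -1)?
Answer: Rational(1, 25) ≈ 0.040000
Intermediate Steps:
T = -5
J = 28 (J = Add(31, -3) = 28)
Function('t')(C) = Add(Pow(C, 2), Mul(-3, C)) (Function('t')(C) = Add(Add(0, C), Add(Add(Pow(C, 2), Mul(-5, C)), C)) = Add(C, Add(Pow(C, 2), Mul(-4, C))) = Add(Pow(C, 2), Mul(-3, C)))
Function('u')(c) = 25 (Function('u')(c) = Add(-3, 28) = 25)
Pow(Function('u')(Function('t')(H)), -1) = Pow(25, -1) = Rational(1, 25)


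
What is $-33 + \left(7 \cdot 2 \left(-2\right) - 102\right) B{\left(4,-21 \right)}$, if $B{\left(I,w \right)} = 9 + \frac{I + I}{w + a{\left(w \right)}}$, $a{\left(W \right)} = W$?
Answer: $- \frac{24743}{21} \approx -1178.2$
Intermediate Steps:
$B{\left(I,w \right)} = 9 + \frac{I}{w}$ ($B{\left(I,w \right)} = 9 + \frac{I + I}{w + w} = 9 + \frac{2 I}{2 w} = 9 + 2 I \frac{1}{2 w} = 9 + \frac{I}{w}$)
$-33 + \left(7 \cdot 2 \left(-2\right) - 102\right) B{\left(4,-21 \right)} = -33 + \left(7 \cdot 2 \left(-2\right) - 102\right) \left(9 + \frac{4}{-21}\right) = -33 + \left(14 \left(-2\right) - 102\right) \left(9 + 4 \left(- \frac{1}{21}\right)\right) = -33 + \left(-28 - 102\right) \left(9 - \frac{4}{21}\right) = -33 - \frac{24050}{21} = - \frac{24743}{21}$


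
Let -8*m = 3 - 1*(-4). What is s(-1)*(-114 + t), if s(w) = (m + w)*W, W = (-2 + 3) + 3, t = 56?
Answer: 435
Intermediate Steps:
W = 4 (W = 1 + 3 = 4)
m = -7/8 (m = -(3 - 1*(-4))/8 = -(3 + 4)/8 = -1/8*7 = -7/8 ≈ -0.87500)
s(w) = -7/2 + 4*w (s(w) = (-7/8 + w)*4 = -7/2 + 4*w)
s(-1)*(-114 + t) = (-7/2 + 4*(-1))*(-114 + 56) = (-7/2 - 4)*(-58) = -15/2*(-58) = 435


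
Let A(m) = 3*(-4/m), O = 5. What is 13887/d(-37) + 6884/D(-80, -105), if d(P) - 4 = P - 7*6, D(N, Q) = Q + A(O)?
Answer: -3346273/13425 ≈ -249.26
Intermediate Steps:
A(m) = -12/m
D(N, Q) = -12/5 + Q (D(N, Q) = Q - 12/5 = -12/5 + Q)
d(P) = -38 + P (d(P) = 4 + (P - 7*6) = 4 + (P - 42) = 4 + (-42 + P) = -38 + P)
13887/d(-37) + 6884/D(-80, -105) = 13887/(-38 - 37) + 6884/(-12/5 - 105) = 13887/(-75) + 6884/(-537/5) = 13887*(-1/75) + 6884*(-5/537) = -4629/25 - 34420/537 = -3346273/13425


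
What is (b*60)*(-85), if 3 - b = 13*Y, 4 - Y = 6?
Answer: -147900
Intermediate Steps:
Y = -2 (Y = 4 - 1*6 = 4 - 6 = -2)
b = 29 (b = 3 - 13*(-2) = 3 - 1*(-26) = 3 + 26 = 29)
(b*60)*(-85) = (29*60)*(-85) = 1740*(-85) = -147900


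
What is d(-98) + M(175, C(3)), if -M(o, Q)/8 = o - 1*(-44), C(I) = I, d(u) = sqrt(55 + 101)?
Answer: -1752 + 2*sqrt(39) ≈ -1739.5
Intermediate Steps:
d(u) = 2*sqrt(39) (d(u) = sqrt(156) = 2*sqrt(39))
M(o, Q) = -352 - 8*o (M(o, Q) = -8*(o - 1*(-44)) = -8*(o + 44) = -8*(44 + o) = -352 - 8*o)
d(-98) + M(175, C(3)) = 2*sqrt(39) + (-352 - 8*175) = 2*sqrt(39) + (-352 - 1400) = 2*sqrt(39) - 1752 = -1752 + 2*sqrt(39)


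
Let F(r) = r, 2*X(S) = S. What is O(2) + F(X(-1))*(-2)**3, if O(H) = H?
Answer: 6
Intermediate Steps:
X(S) = S/2
O(2) + F(X(-1))*(-2)**3 = 2 + ((1/2)*(-1))*(-2)**3 = 2 - 1/2*(-8) = 2 + 4 = 6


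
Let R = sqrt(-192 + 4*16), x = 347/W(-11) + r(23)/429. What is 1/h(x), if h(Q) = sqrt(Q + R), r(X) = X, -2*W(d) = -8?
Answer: 2*sqrt(429)/sqrt(148955 + 13728*I*sqrt(2)) ≈ 0.10666 - 0.0069214*I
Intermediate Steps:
W(d) = 4 (W(d) = -1/2*(-8) = 4)
x = 148955/1716 (x = 347/4 + 23/429 = 148955/1716 ≈ 86.804)
R = 8*I*sqrt(2) (R = sqrt(-192 + 64) = sqrt(-128) = 8*I*sqrt(2) ≈ 11.314*I)
h(Q) = sqrt(Q + 8*I*sqrt(2))
1/h(x) = 1/(sqrt(148955/1716 + 8*I*sqrt(2))) = 1/sqrt(148955/1716 + 8*I*sqrt(2))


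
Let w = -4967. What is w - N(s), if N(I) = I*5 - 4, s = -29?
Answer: -4818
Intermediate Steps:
N(I) = -4 + 5*I (N(I) = 5*I - 4 = -4 + 5*I)
w - N(s) = -4967 - (-4 + 5*(-29)) = -4967 - (-4 - 145) = -4967 - 1*(-149) = -4967 + 149 = -4818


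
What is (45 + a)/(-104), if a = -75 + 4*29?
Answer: -43/52 ≈ -0.82692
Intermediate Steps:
a = 41 (a = -75 + 116 = 41)
(45 + a)/(-104) = (45 + 41)/(-104) = 86*(-1/104) = -43/52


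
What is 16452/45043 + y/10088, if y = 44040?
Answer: 268707687/56799223 ≈ 4.7308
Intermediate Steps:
16452/45043 + y/10088 = 16452/45043 + 44040/10088 = 16452*(1/45043) + 44040*(1/10088) = 16452/45043 + 5505/1261 = 268707687/56799223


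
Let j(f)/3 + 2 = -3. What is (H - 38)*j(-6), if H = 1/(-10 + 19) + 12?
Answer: 1165/3 ≈ 388.33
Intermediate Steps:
j(f) = -15 (j(f) = -6 + 3*(-3) = -6 - 9 = -15)
H = 109/9 (H = 1/9 + 12 = ⅑ + 12 = 109/9 ≈ 12.111)
(H - 38)*j(-6) = (109/9 - 38)*(-15) = -233/9*(-15) = 1165/3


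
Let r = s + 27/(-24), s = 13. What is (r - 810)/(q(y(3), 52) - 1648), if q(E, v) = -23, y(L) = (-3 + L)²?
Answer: 6385/13368 ≈ 0.47763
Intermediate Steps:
r = 95/8 (r = 13 + 27/(-24) = 13 + 27*(-1/24) = 13 - 9/8 = 95/8 ≈ 11.875)
(r - 810)/(q(y(3), 52) - 1648) = (95/8 - 810)/(-23 - 1648) = -6385/8/(-1671) = -6385/8*(-1/1671) = 6385/13368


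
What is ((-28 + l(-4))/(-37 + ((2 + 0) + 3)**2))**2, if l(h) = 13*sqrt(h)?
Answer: 3/4 - 91*I/9 ≈ 0.75 - 10.111*I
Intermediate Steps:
((-28 + l(-4))/(-37 + ((2 + 0) + 3)**2))**2 = ((-28 + 13*sqrt(-4))/(-37 + ((2 + 0) + 3)**2))**2 = ((-28 + 13*(2*I))/(-37 + (2 + 3)**2))**2 = ((-28 + 26*I)/(-37 + 5**2))**2 = ((-28 + 26*I)/(-37 + 25))**2 = ((-28 + 26*I)/(-12))**2 = ((-28 + 26*I)*(-1/12))**2 = (7/3 - 13*I/6)**2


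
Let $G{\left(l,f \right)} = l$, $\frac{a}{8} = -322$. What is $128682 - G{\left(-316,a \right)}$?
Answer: $128998$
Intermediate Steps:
$a = -2576$ ($a = 8 \left(-322\right) = -2576$)
$128682 - G{\left(-316,a \right)} = 128682 - -316 = 128682 + 316 = 128998$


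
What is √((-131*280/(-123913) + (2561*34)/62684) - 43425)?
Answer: I*√654952990931586137775414/3883681246 ≈ 208.38*I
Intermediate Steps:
√((-131*280/(-123913) + (2561*34)/62684) - 43425) = √((-36680*(-1/123913) + 87074*(1/62684)) - 43425) = √((36680/123913 + 43537/31342) - 43425) = √(6544424841/3883681246 - 43425) = √(-168642313682709/3883681246) = I*√654952990931586137775414/3883681246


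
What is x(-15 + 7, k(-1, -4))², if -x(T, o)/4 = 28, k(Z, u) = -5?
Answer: 12544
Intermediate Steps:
x(T, o) = -112 (x(T, o) = -4*28 = -112)
x(-15 + 7, k(-1, -4))² = (-112)² = 12544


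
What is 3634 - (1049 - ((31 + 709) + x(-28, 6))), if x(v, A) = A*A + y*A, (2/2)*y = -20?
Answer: 3241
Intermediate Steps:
y = -20
x(v, A) = A² - 20*A (x(v, A) = A*A - 20*A = A² - 20*A)
3634 - (1049 - ((31 + 709) + x(-28, 6))) = 3634 - (1049 - ((31 + 709) + 6*(-20 + 6))) = 3634 - (1049 - (740 + 6*(-14))) = 3634 - (1049 - (740 - 84)) = 3634 - (1049 - 1*656) = 3634 - (1049 - 656) = 3634 - 1*393 = 3634 - 393 = 3241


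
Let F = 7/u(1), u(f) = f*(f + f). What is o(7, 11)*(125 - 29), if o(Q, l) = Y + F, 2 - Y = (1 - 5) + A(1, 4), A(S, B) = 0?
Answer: 912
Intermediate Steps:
u(f) = 2*f² (u(f) = f*(2*f) = 2*f²)
F = 7/2 (F = 7/((2*1²)) = 7/((2*1)) = 7/2 ≈ 3.5000)
Y = 6 (Y = 2 - ((1 - 5) + 0) = 2 - (-4 + 0) = 2 - 1*(-4) = 2 + 4 = 6)
o(Q, l) = 19/2 (o(Q, l) = 6 + 7/2 = 19/2)
o(7, 11)*(125 - 29) = 19*(125 - 29)/2 = (19/2)*96 = 912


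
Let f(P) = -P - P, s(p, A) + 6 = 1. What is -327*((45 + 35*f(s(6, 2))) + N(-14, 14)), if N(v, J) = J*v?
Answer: -65073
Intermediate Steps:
s(p, A) = -5 (s(p, A) = -6 + 1 = -5)
f(P) = -2*P
-327*((45 + 35*f(s(6, 2))) + N(-14, 14)) = -327*((45 + 35*(-2*(-5))) + 14*(-14)) = -327*((45 + 35*10) - 196) = -327*((45 + 350) - 196) = -327*(395 - 196) = -327*199 = -65073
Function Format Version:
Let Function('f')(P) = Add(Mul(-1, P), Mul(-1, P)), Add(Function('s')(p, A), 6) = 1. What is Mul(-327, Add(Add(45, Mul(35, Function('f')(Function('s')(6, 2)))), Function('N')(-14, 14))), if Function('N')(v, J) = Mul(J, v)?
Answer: -65073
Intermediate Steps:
Function('s')(p, A) = -5 (Function('s')(p, A) = Add(-6, 1) = -5)
Function('f')(P) = Mul(-2, P)
Mul(-327, Add(Add(45, Mul(35, Function('f')(Function('s')(6, 2)))), Function('N')(-14, 14))) = Mul(-327, Add(Add(45, Mul(35, Mul(-2, -5))), Mul(14, -14))) = Mul(-327, Add(Add(45, Mul(35, 10)), -196)) = Mul(-327, Add(Add(45, 350), -196)) = Mul(-327, Add(395, -196)) = Mul(-327, 199) = -65073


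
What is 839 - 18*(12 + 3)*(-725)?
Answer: 196589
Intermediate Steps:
839 - 18*(12 + 3)*(-725) = 839 - 18*15*(-725) = 839 - 270*(-725) = 839 + 195750 = 196589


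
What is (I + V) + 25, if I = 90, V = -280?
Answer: -165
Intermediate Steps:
(I + V) + 25 = (90 - 280) + 25 = -190 + 25 = -165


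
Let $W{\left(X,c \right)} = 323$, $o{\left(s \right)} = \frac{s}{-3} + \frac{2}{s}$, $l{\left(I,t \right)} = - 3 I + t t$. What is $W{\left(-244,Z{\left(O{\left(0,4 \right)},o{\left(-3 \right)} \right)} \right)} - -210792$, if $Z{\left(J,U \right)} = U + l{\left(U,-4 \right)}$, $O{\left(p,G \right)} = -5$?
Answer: $211115$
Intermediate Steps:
$l{\left(I,t \right)} = t^{2} - 3 I$ ($l{\left(I,t \right)} = - 3 I + t^{2} = t^{2} - 3 I$)
$o{\left(s \right)} = \frac{2}{s} - \frac{s}{3}$ ($o{\left(s \right)} = s \left(- \frac{1}{3}\right) + \frac{2}{s} = - \frac{s}{3} + \frac{2}{s} = \frac{2}{s} - \frac{s}{3}$)
$Z{\left(J,U \right)} = 16 - 2 U$ ($Z{\left(J,U \right)} = U - \left(-16 + 3 U\right) = 16 - 2 U$)
$W{\left(-244,Z{\left(O{\left(0,4 \right)},o{\left(-3 \right)} \right)} \right)} - -210792 = 323 - -210792 = 323 + 210792 = 211115$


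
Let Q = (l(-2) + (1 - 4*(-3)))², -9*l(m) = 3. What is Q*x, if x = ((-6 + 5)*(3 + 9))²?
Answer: 23104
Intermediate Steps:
l(m) = -⅓ (l(m) = -⅑*3 = -⅓)
Q = 1444/9 (Q = (-⅓ + (1 - 4*(-3)))² = (-⅓ + (1 + 12))² = (-⅓ + 13)² = (38/3)² = 1444/9 ≈ 160.44)
x = 144 (x = (-1*12)² = (-12)² = 144)
Q*x = (1444/9)*144 = 23104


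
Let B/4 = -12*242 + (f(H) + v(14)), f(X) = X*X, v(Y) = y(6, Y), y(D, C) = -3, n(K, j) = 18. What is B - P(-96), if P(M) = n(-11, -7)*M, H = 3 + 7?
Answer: -9500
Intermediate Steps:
v(Y) = -3
H = 10
f(X) = X²
P(M) = 18*M
B = -11228 (B = 4*(-12*242 + (10² - 3)) = 4*(-2904 + (100 - 3)) = 4*(-2904 + 97) = 4*(-2807) = -11228)
B - P(-96) = -11228 - 18*(-96) = -11228 - 1*(-1728) = -11228 + 1728 = -9500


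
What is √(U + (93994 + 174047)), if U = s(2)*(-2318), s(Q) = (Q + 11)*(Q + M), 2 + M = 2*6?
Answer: I*√93567 ≈ 305.89*I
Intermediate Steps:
M = 10 (M = -2 + 2*6 = -2 + 12 = 10)
s(Q) = (10 + Q)*(11 + Q) (s(Q) = (Q + 11)*(Q + 10) = (11 + Q)*(10 + Q) = (10 + Q)*(11 + Q))
U = -361608 (U = (110 + 2² + 21*2)*(-2318) = (110 + 4 + 42)*(-2318) = 156*(-2318) = -361608)
√(U + (93994 + 174047)) = √(-361608 + (93994 + 174047)) = √(-361608 + 268041) = √(-93567) = I*√93567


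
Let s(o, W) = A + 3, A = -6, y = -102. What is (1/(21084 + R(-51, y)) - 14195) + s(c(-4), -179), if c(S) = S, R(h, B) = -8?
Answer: -299237047/21076 ≈ -14198.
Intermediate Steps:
s(o, W) = -3 (s(o, W) = -6 + 3 = -3)
(1/(21084 + R(-51, y)) - 14195) + s(c(-4), -179) = (1/(21084 - 8) - 14195) - 3 = (1/21076 - 14195) - 3 = -299173819/21076 - 3 = -299237047/21076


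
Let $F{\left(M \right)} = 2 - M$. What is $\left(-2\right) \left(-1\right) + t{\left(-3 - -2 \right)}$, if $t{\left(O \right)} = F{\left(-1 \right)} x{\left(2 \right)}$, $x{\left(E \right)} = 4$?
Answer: $14$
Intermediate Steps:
$t{\left(O \right)} = 12$ ($t{\left(O \right)} = \left(2 - -1\right) 4 = \left(2 + 1\right) 4 = 3 \cdot 4 = 12$)
$\left(-2\right) \left(-1\right) + t{\left(-3 - -2 \right)} = \left(-2\right) \left(-1\right) + 12 = 2 + 12 = 14$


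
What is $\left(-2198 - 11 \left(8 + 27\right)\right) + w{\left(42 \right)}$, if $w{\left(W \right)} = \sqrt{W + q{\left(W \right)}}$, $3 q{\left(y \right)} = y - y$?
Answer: $-2583 + \sqrt{42} \approx -2576.5$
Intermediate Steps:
$q{\left(y \right)} = 0$ ($q{\left(y \right)} = \frac{y - y}{3} = \frac{1}{3} \cdot 0 = 0$)
$w{\left(W \right)} = \sqrt{W}$ ($w{\left(W \right)} = \sqrt{W + 0} = \sqrt{W}$)
$\left(-2198 - 11 \left(8 + 27\right)\right) + w{\left(42 \right)} = \left(-2198 - 11 \left(8 + 27\right)\right) + \sqrt{42} = \left(-2198 - 385\right) + \sqrt{42} = -2583 + \sqrt{42}$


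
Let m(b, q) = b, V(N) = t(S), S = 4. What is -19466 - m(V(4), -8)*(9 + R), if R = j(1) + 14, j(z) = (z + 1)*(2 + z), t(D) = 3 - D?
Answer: -19437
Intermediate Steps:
V(N) = -1 (V(N) = 3 - 1*4 = 3 - 4 = -1)
j(z) = (1 + z)*(2 + z)
R = 20 (R = (2 + 1² + 3*1) + 14 = (2 + 1 + 3) + 14 = 6 + 14 = 20)
-19466 - m(V(4), -8)*(9 + R) = -19466 - (-1)*(9 + 20) = -19466 - (-1)*29 = -19466 - 1*(-29) = -19466 + 29 = -19437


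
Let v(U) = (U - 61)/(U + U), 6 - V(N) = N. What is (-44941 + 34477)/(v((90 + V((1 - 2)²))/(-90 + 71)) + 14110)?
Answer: -52320/70583 ≈ -0.74125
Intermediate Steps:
V(N) = 6 - N
v(U) = (-61 + U)/(2*U) (v(U) = (-61 + U)/((2*U)) = (-61 + U)*(1/(2*U)) = (-61 + U)/(2*U))
(-44941 + 34477)/(v((90 + V((1 - 2)²))/(-90 + 71)) + 14110) = (-44941 + 34477)/((-61 + (90 + (6 - (1 - 2)²))/(-90 + 71))/(2*(((90 + (6 - (1 - 2)²))/(-90 + 71)))) + 14110) = -10464/((-61 + (90 + (6 - 1*(-1)²))/(-19))/(2*(((90 + (6 - 1*(-1)²))/(-19)))) + 14110) = -10464/((-61 + (90 + (6 - 1*1))*(-1/19))/(2*(((90 + (6 - 1*1))*(-1/19)))) + 14110) = -10464/((-61 + (90 + (6 - 1))*(-1/19))/(2*(((90 + (6 - 1))*(-1/19)))) + 14110) = -10464/((-61 + (90 + 5)*(-1/19))/(2*(((90 + 5)*(-1/19)))) + 14110) = -10464/((-61 + 95*(-1/19))/(2*((95*(-1/19)))) + 14110) = -10464/((½)*(-61 - 5)/(-5) + 14110) = -10464/((½)*(-⅕)*(-66) + 14110) = -10464/(33/5 + 14110) = -10464/70583/5 = -10464*5/70583 = -52320/70583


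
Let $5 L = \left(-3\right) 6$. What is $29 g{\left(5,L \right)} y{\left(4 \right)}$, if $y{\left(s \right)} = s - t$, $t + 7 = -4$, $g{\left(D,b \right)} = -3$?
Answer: $-1305$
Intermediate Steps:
$L = - \frac{18}{5}$ ($L = \frac{\left(-3\right) 6}{5} = \frac{1}{5} \left(-18\right) = - \frac{18}{5} \approx -3.6$)
$t = -11$ ($t = -7 - 4 = -11$)
$y{\left(s \right)} = 11 + s$ ($y{\left(s \right)} = s - -11 = s + 11 = 11 + s$)
$29 g{\left(5,L \right)} y{\left(4 \right)} = 29 \left(-3\right) \left(11 + 4\right) = \left(-87\right) 15 = -1305$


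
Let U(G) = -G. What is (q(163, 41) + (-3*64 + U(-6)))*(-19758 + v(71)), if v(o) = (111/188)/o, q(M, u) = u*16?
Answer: -1318648365/142 ≈ -9.2863e+6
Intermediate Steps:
q(M, u) = 16*u
v(o) = 111/(188*o) (v(o) = (111*(1/188))/o = 111/(188*o))
(q(163, 41) + (-3*64 + U(-6)))*(-19758 + v(71)) = (16*41 + (-3*64 - 1*(-6)))*(-19758 + (111/188)/71) = (656 + (-192 + 6))*(-19758 + (111/188)*(1/71)) = (656 - 186)*(-19758 + 111/13348) = 470*(-263729673/13348) = -1318648365/142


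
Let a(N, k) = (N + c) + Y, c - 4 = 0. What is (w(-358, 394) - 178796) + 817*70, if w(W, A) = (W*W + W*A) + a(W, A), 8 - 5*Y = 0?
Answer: -674232/5 ≈ -1.3485e+5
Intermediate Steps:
c = 4 (c = 4 + 0 = 4)
Y = 8/5 (Y = 8/5 - ⅕*0 = 8/5 + 0 = 8/5 ≈ 1.6000)
a(N, k) = 28/5 + N (a(N, k) = (N + 4) + 8/5 = (4 + N) + 8/5 = 28/5 + N)
w(W, A) = 28/5 + W + W² + A*W (w(W, A) = (W*W + W*A) + (28/5 + W) = (W² + A*W) + (28/5 + W) = 28/5 + W + W² + A*W)
(w(-358, 394) - 178796) + 817*70 = ((28/5 - 358 + (-358)² + 394*(-358)) - 178796) + 817*70 = ((28/5 - 358 + 128164 - 141052) - 178796) + 57190 = (-66202/5 - 178796) + 57190 = -960182/5 + 57190 = -674232/5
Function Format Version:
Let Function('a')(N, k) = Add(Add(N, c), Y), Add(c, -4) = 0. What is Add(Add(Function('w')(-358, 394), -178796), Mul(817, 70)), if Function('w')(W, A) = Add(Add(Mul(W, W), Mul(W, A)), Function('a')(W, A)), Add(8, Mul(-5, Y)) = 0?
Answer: Rational(-674232, 5) ≈ -1.3485e+5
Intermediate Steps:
c = 4 (c = Add(4, 0) = 4)
Y = Rational(8, 5) (Y = Add(Rational(8, 5), Mul(Rational(-1, 5), 0)) = Add(Rational(8, 5), 0) = Rational(8, 5) ≈ 1.6000)
Function('a')(N, k) = Add(Rational(28, 5), N) (Function('a')(N, k) = Add(Add(N, 4), Rational(8, 5)) = Add(Add(4, N), Rational(8, 5)) = Add(Rational(28, 5), N))
Function('w')(W, A) = Add(Rational(28, 5), W, Pow(W, 2), Mul(A, W)) (Function('w')(W, A) = Add(Add(Mul(W, W), Mul(W, A)), Add(Rational(28, 5), W)) = Add(Add(Pow(W, 2), Mul(A, W)), Add(Rational(28, 5), W)) = Add(Rational(28, 5), W, Pow(W, 2), Mul(A, W)))
Add(Add(Function('w')(-358, 394), -178796), Mul(817, 70)) = Add(Add(Add(Rational(28, 5), -358, Pow(-358, 2), Mul(394, -358)), -178796), Mul(817, 70)) = Add(Add(Add(Rational(28, 5), -358, 128164, -141052), -178796), 57190) = Add(Add(Rational(-66202, 5), -178796), 57190) = Add(Rational(-960182, 5), 57190) = Rational(-674232, 5)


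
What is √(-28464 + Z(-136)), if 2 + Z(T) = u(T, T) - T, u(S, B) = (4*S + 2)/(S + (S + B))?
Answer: I*√294731499/102 ≈ 168.31*I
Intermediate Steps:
u(S, B) = (2 + 4*S)/(B + 2*S) (u(S, B) = (2 + 4*S)/(S + (B + S)) = (2 + 4*S)/(B + 2*S))
Z(T) = -2 - T + 2*(1 + 2*T)/(3*T) (Z(T) = -2 + (2*(1 + 2*T)/(T + 2*T) - T) = -2 + (2*(1 + 2*T)/((3*T)) - T) = -2 + (2*(1/(3*T))*(1 + 2*T) - T) = -2 + (2*(1 + 2*T)/(3*T) - T) = -2 + (-T + 2*(1 + 2*T)/(3*T)) = -2 - T + 2*(1 + 2*T)/(3*T))
√(-28464 + Z(-136)) = √(-28464 + (-⅔ - 1*(-136) + (⅔)/(-136))) = √(-28464 + (-⅔ + 136 + (⅔)*(-1/136))) = √(-28464 + (-⅔ + 136 - 1/204)) = √(-28464 + 27607/204) = √(-5779049/204) = I*√294731499/102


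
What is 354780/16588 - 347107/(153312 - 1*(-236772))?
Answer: 33159047651/1617678348 ≈ 20.498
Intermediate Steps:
354780/16588 - 347107/(153312 - 1*(-236772)) = 354780*(1/16588) - 347107/(153312 + 236772) = 88695/4147 - 347107/390084 = 33159047651/1617678348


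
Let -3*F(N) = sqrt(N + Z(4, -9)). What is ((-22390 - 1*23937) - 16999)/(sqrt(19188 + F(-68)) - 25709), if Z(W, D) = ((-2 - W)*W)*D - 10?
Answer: 63326/(25709 - sqrt(19188 - sqrt(138)/3)) ≈ 2.4765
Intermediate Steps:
Z(W, D) = -10 + D*W*(-2 - W) (Z(W, D) = (W*(-2 - W))*D - 10 = D*W*(-2 - W) - 10 = -10 + D*W*(-2 - W))
F(N) = -sqrt(206 + N)/3 (F(N) = -sqrt(N + (-10 - 1*(-9)*4**2 - 2*(-9)*4))/3 = -sqrt(N + (-10 - 1*(-9)*16 + 72))/3 = -sqrt(N + (-10 + 144 + 72))/3 = -sqrt(N + 206)/3 = -sqrt(206 + N)/3)
((-22390 - 1*23937) - 16999)/(sqrt(19188 + F(-68)) - 25709) = ((-22390 - 1*23937) - 16999)/(sqrt(19188 - sqrt(206 - 68)/3) - 25709) = ((-22390 - 23937) - 16999)/(sqrt(19188 - sqrt(138)/3) - 25709) = (-46327 - 16999)/(-25709 + sqrt(19188 - sqrt(138)/3)) = -63326/(-25709 + sqrt(19188 - sqrt(138)/3))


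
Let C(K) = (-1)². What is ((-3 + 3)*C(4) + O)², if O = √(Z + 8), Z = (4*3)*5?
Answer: 68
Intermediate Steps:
C(K) = 1
Z = 60 (Z = 12*5 = 60)
O = 2*√17 (O = √(60 + 8) = √68 = 2*√17 ≈ 8.2462)
((-3 + 3)*C(4) + O)² = ((-3 + 3)*1 + 2*√17)² = (0*1 + 2*√17)² = (0 + 2*√17)² = (2*√17)² = 68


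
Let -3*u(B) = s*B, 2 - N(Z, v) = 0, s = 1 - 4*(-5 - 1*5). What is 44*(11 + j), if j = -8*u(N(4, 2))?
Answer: 30316/3 ≈ 10105.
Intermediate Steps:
s = 41 (s = 1 - 4*(-5 - 5) = 1 - 4*(-10) = 1 + 40 = 41)
N(Z, v) = 2 (N(Z, v) = 2 - 1*0 = 2 + 0 = 2)
u(B) = -41*B/3
j = 656/3 (j = -(-328)*2/3 = -8*(-82/3) = 656/3 ≈ 218.67)
44*(11 + j) = 44*(11 + 656/3) = 44*(689/3) = 30316/3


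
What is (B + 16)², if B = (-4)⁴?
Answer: 73984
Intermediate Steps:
B = 256
(B + 16)² = (256 + 16)² = 272² = 73984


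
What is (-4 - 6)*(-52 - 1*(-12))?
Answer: 400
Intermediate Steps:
(-4 - 6)*(-52 - 1*(-12)) = -10*(-52 + 12) = -10*(-40) = 400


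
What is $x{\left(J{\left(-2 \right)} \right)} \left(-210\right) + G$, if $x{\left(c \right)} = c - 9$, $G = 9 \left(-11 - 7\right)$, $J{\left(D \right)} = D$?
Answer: $2148$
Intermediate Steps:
$G = -162$ ($G = 9 \left(-18\right) = -162$)
$x{\left(c \right)} = -9 + c$ ($x{\left(c \right)} = c - 9 = -9 + c$)
$x{\left(J{\left(-2 \right)} \right)} \left(-210\right) + G = \left(-9 - 2\right) \left(-210\right) - 162 = \left(-11\right) \left(-210\right) - 162 = 2310 - 162 = 2148$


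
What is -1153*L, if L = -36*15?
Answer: 622620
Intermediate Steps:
L = -540
-1153*L = -1153*(-540) = 622620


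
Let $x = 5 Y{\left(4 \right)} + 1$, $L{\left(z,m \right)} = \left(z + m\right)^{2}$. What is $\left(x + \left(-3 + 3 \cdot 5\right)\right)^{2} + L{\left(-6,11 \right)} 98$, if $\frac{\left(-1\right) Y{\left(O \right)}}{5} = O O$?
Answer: $152219$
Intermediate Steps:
$L{\left(z,m \right)} = \left(m + z\right)^{2}$
$Y{\left(O \right)} = - 5 O^{2}$ ($Y{\left(O \right)} = - 5 O O = - 5 O^{2}$)
$x = -399$ ($x = 5 \left(- 5 \cdot 4^{2}\right) + 1 = 5 \left(\left(-5\right) 16\right) + 1 = 5 \left(-80\right) + 1 = -400 + 1 = -399$)
$\left(x + \left(-3 + 3 \cdot 5\right)\right)^{2} + L{\left(-6,11 \right)} 98 = \left(-399 + \left(-3 + 3 \cdot 5\right)\right)^{2} + \left(11 - 6\right)^{2} \cdot 98 = \left(-399 + \left(-3 + 15\right)\right)^{2} + 5^{2} \cdot 98 = \left(-399 + 12\right)^{2} + 25 \cdot 98 = \left(-387\right)^{2} + 2450 = 149769 + 2450 = 152219$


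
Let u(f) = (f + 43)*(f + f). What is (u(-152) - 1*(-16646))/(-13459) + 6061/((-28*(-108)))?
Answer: -68965769/40700016 ≈ -1.6945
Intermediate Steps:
u(f) = 2*f*(43 + f) (u(f) = (43 + f)*(2*f) = 2*f*(43 + f))
(u(-152) - 1*(-16646))/(-13459) + 6061/((-28*(-108))) = (2*(-152)*(43 - 152) - 1*(-16646))/(-13459) + 6061/((-28*(-108))) = (2*(-152)*(-109) + 16646)*(-1/13459) + 6061/3024 = (33136 + 16646)*(-1/13459) + 6061*(1/3024) = 49782*(-1/13459) + 6061/3024 = -49782/13459 + 6061/3024 = -68965769/40700016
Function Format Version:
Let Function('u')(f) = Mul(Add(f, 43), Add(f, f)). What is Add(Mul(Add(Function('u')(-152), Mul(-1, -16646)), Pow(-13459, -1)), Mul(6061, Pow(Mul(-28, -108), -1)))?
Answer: Rational(-68965769, 40700016) ≈ -1.6945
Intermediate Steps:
Function('u')(f) = Mul(2, f, Add(43, f)) (Function('u')(f) = Mul(Add(43, f), Mul(2, f)) = Mul(2, f, Add(43, f)))
Add(Mul(Add(Function('u')(-152), Mul(-1, -16646)), Pow(-13459, -1)), Mul(6061, Pow(Mul(-28, -108), -1))) = Add(Mul(Add(Mul(2, -152, Add(43, -152)), Mul(-1, -16646)), Pow(-13459, -1)), Mul(6061, Pow(Mul(-28, -108), -1))) = Add(Mul(Add(Mul(2, -152, -109), 16646), Rational(-1, 13459)), Mul(6061, Pow(3024, -1))) = Add(Mul(Add(33136, 16646), Rational(-1, 13459)), Mul(6061, Rational(1, 3024))) = Add(Mul(49782, Rational(-1, 13459)), Rational(6061, 3024)) = Add(Rational(-49782, 13459), Rational(6061, 3024)) = Rational(-68965769, 40700016)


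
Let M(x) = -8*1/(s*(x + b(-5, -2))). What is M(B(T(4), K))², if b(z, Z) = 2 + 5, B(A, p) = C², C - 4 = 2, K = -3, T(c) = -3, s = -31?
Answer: 64/1776889 ≈ 3.6018e-5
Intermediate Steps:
C = 6 (C = 4 + 2 = 6)
B(A, p) = 36 (B(A, p) = 6² = 36)
b(z, Z) = 7
M(x) = -8/(-217 - 31*x) (M(x) = -8*(-1/(31*(x + 7))) = -8*(-1/(31*(7 + x))) = -8/(-217 - 31*x))
M(B(T(4), K))² = (8/(31*(7 + 36)))² = ((8/31)/43)² = ((8/31)*(1/43))² = (8/1333)² = 64/1776889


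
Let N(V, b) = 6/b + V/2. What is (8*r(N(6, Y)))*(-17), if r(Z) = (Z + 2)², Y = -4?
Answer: -1666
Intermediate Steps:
N(V, b) = V/2 + 6/b (N(V, b) = 6/b + V*(½) = 6/b + V/2 = V/2 + 6/b)
r(Z) = (2 + Z)²
(8*r(N(6, Y)))*(-17) = (8*(2 + ((½)*6 + 6/(-4)))²)*(-17) = (8*(2 + (3 + 6*(-¼)))²)*(-17) = (8*(2 + (3 - 3/2))²)*(-17) = (8*(2 + 3/2)²)*(-17) = (8*(7/2)²)*(-17) = (8*(49/4))*(-17) = 98*(-17) = -1666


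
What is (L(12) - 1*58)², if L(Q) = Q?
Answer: 2116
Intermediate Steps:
(L(12) - 1*58)² = (12 - 1*58)² = (12 - 58)² = (-46)² = 2116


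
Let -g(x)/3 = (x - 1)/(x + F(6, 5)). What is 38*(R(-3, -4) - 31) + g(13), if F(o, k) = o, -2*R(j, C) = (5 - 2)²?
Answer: -25667/19 ≈ -1350.9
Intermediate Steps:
R(j, C) = -9/2 (R(j, C) = -(5 - 2)²/2 = -½*3² = -½*9 = -9/2)
g(x) = -3*(-1 + x)/(6 + x) (g(x) = -3*(x - 1)/(x + 6) = -3*(-1 + x)/(6 + x))
38*(R(-3, -4) - 31) + g(13) = 38*(-9/2 - 31) + 3*(1 - 1*13)/(6 + 13) = 38*(-71/2) + 3*(1 - 13)/19 = -1349 + 3*(1/19)*(-12) = -1349 - 36/19 = -25667/19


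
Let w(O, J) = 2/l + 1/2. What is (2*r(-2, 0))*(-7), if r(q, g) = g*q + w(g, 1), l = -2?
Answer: 7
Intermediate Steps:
w(O, J) = -1/2 (w(O, J) = 2/(-2) + 1/2 = 2*(-1/2) + 1*(1/2) = -1 + 1/2 = -1/2)
r(q, g) = -1/2 + g*q (r(q, g) = g*q - 1/2 = -1/2 + g*q)
(2*r(-2, 0))*(-7) = (2*(-1/2 + 0*(-2)))*(-7) = (2*(-1/2 + 0))*(-7) = (2*(-1/2))*(-7) = -1*(-7) = 7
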